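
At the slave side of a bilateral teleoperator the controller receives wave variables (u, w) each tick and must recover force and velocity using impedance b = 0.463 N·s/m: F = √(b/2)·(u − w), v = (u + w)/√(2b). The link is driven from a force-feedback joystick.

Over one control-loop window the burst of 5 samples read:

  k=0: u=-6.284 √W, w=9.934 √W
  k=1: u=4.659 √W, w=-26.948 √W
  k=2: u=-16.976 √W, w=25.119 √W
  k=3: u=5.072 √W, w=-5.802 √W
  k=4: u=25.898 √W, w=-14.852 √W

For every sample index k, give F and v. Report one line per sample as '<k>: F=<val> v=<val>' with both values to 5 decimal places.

0: F=-7.80320 v=3.79304
1: F=15.20753 v=-23.16248
2: F=-20.25378 v=8.46212
3: F=5.23196 v=-0.75861
4: F=19.60664 v=11.47888

k=0: u−w=-16.21800, u+w=3.65000; √(b/2)=0.48114, √(2b)=0.96229; F=0.48114×(-16.218)=-7.80320, v=3.65000/0.96229=3.79304
k=1: u−w=31.60700, u+w=-22.28900; √(b/2)=0.48114, √(2b)=0.96229; F=0.48114×31.607=15.20753, v=-22.28900/0.96229=-23.16248
k=2: u−w=-42.09500, u+w=8.14300; √(b/2)=0.48114, √(2b)=0.96229; F=0.48114×(-42.095)=-20.25378, v=8.14300/0.96229=8.46212
k=3: u−w=10.87400, u+w=-0.73000; √(b/2)=0.48114, √(2b)=0.96229; F=0.48114×10.874=5.23196, v=-0.73000/0.96229=-0.75861
k=4: u−w=40.75000, u+w=11.04600; √(b/2)=0.48114, √(2b)=0.96229; F=0.48114×40.75=19.60664, v=11.04600/0.96229=11.47888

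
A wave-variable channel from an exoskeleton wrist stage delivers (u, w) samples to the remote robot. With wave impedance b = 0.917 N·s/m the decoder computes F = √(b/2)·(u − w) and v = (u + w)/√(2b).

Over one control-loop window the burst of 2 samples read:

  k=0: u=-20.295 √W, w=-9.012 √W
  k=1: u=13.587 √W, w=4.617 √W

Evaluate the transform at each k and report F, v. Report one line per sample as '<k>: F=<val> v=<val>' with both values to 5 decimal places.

0: F=-7.64002 v=-21.64072
1: F=6.07382 v=13.44210

k=0: u−w=-11.28300, u+w=-29.30700; √(b/2)=0.67713, √(2b)=1.35425; F=0.67713×(-11.283)=-7.64002, v=-29.30700/1.35425=-21.64072
k=1: u−w=8.97000, u+w=18.20400; √(b/2)=0.67713, √(2b)=1.35425; F=0.67713×8.97=6.07382, v=18.20400/1.35425=13.44210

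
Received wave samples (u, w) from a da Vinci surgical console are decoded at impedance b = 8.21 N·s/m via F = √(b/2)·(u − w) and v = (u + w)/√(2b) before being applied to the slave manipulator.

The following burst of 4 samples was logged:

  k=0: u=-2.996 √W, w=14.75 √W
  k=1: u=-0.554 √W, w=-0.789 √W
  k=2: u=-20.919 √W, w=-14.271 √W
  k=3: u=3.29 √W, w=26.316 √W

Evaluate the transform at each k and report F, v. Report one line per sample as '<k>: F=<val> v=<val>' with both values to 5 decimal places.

0: F=-35.95481 v=2.90068
1: F=0.47613 v=-0.33143
2: F=-13.46938 v=-8.68426
3: F=-46.65252 v=7.30623

k=0: u−w=-17.74600, u+w=11.75400; √(b/2)=2.02608, √(2b)=4.05216; F=2.02608×(-17.746)=-35.95481, v=11.75400/4.05216=2.90068
k=1: u−w=0.23500, u+w=-1.34300; √(b/2)=2.02608, √(2b)=4.05216; F=2.02608×0.235=0.47613, v=-1.34300/4.05216=-0.33143
k=2: u−w=-6.64800, u+w=-35.19000; √(b/2)=2.02608, √(2b)=4.05216; F=2.02608×(-6.648)=-13.46938, v=-35.19000/4.05216=-8.68426
k=3: u−w=-23.02600, u+w=29.60600; √(b/2)=2.02608, √(2b)=4.05216; F=2.02608×(-23.026)=-46.65252, v=29.60600/4.05216=7.30623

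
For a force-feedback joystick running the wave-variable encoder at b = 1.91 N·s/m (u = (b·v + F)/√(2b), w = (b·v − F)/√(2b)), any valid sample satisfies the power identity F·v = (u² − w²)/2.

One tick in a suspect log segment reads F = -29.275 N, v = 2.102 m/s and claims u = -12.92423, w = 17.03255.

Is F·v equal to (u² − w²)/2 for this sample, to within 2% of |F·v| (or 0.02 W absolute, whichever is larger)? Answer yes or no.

F·v = (-29.275)×2.102 = -61.5360 W.
(u² − w²)/2 = (167.0357 − 290.1078)/2 = -61.5360 W.
|Δ| = 0.0000;  2% of max(1, |F·v|) = 1.2307.

yes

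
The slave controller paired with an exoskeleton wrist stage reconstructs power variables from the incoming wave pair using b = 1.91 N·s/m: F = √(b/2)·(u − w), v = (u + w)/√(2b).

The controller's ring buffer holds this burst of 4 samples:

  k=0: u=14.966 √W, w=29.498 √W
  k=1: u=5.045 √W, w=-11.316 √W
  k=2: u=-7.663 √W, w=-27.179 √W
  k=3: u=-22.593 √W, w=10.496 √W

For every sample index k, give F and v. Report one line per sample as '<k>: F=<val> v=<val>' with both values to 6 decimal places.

k=0: u−w=-14.532000, u+w=44.464000; √(b/2)=0.977241, √(2b)=1.954482; F=0.977241×(-14.532)=-14.201266, v=44.464000/1.954482=22.749761
k=1: u−w=16.361000, u+w=-6.271000; √(b/2)=0.977241, √(2b)=1.954482; F=0.977241×16.361=15.988640, v=-6.271000/1.954482=-3.208523
k=2: u−w=19.516000, u+w=-34.842000; √(b/2)=0.977241, √(2b)=1.954482; F=0.977241×19.516=19.071836, v=-34.842000/1.954482=-17.826718
k=3: u−w=-33.089000, u+w=-12.097000; √(b/2)=0.977241, √(2b)=1.954482; F=0.977241×(-33.089)=-32.335928, v=-12.097000/1.954482=-6.189364

0: F=-14.201266 v=22.749761
1: F=15.988640 v=-3.208523
2: F=19.071836 v=-17.826718
3: F=-32.335928 v=-6.189364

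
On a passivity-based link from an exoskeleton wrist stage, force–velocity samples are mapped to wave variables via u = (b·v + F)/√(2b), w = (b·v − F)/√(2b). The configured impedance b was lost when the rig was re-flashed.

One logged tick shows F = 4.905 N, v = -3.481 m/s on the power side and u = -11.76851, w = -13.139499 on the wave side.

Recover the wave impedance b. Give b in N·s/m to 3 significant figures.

b = 25.6 N·s/m

u + w = -24.908009;  u + w = √(2b)·v, so √(2b) = -24.908009/(-3.481) = 7.155418.
b = (√(2b))²/2 = 51.200002/2 = 25.600001.
(Check via u − w = 2F/√(2b): u − w = 1.370989, 2F/√(2b) = 1.370989.)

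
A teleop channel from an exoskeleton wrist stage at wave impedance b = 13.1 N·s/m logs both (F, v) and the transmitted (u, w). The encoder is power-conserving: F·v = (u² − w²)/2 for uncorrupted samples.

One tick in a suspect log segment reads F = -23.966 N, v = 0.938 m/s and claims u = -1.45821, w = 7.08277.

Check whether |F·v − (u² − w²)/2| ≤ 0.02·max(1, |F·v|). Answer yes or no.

F·v = (-23.966)×0.938 = -22.4801 W.
(u² − w²)/2 = (2.1264 − 50.1656)/2 = -24.0196 W.
|Δ| = 1.5395;  2% of max(1, |F·v|) = 0.4496.

no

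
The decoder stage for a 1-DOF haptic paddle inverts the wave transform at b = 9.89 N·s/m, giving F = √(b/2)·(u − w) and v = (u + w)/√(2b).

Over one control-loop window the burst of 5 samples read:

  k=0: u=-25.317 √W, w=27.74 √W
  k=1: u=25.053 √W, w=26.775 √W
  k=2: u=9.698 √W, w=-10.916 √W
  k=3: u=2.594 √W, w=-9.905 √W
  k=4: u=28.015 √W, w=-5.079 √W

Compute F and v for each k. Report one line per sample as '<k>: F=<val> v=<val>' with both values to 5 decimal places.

0: F=-117.98474 v=0.54480
1: F=-3.82927 v=11.65336
2: F=45.84009 v=-0.27386
3: F=27.79447 v=-1.64386
4: F=73.59231 v=5.15709

k=0: u−w=-53.05700, u+w=2.42300; √(b/2)=2.22374, √(2b)=4.44747; F=2.22374×(-53.057)=-117.98474, v=2.42300/4.44747=0.54480
k=1: u−w=-1.72200, u+w=51.82800; √(b/2)=2.22374, √(2b)=4.44747; F=2.22374×(-1.722)=-3.82927, v=51.82800/4.44747=11.65336
k=2: u−w=20.61400, u+w=-1.21800; √(b/2)=2.22374, √(2b)=4.44747; F=2.22374×20.614=45.84009, v=-1.21800/4.44747=-0.27386
k=3: u−w=12.49900, u+w=-7.31100; √(b/2)=2.22374, √(2b)=4.44747; F=2.22374×12.499=27.79447, v=-7.31100/4.44747=-1.64386
k=4: u−w=33.09400, u+w=22.93600; √(b/2)=2.22374, √(2b)=4.44747; F=2.22374×33.094=73.59231, v=22.93600/4.44747=5.15709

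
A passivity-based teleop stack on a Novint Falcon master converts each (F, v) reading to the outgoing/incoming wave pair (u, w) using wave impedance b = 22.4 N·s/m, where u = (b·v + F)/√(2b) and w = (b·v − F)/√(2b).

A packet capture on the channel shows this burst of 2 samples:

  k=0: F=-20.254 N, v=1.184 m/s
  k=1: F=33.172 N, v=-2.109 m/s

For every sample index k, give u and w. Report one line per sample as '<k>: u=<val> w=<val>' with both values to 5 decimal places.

k=0: b·v=22.4×1.184=26.52160; √(2b)=6.69328; u=(26.52160+(-20.254))/6.69328=0.93640, w=(26.52160−(-20.254))/6.69328=6.98844
k=1: b·v=22.4×(-2.109)=-47.24160; √(2b)=6.69328; u=(-47.24160+33.172)/6.69328=-2.10205, w=(-47.24160−33.172)/6.69328=-12.01408

0: u=0.93640 w=6.98844
1: u=-2.10205 w=-12.01408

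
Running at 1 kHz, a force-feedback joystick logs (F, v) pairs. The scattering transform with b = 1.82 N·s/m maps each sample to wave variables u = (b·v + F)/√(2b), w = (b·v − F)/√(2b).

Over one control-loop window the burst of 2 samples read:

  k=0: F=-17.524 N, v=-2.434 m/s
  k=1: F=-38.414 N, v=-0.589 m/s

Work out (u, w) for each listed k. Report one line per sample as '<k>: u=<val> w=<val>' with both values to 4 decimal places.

k=0: b·v=1.82×(-2.434)=-4.4299; √(2b)=1.9079; u=(-4.4299+(-17.524))/1.9079=-11.5070, w=(-4.4299−(-17.524))/1.9079=6.8632
k=1: b·v=1.82×(-0.589)=-1.0720; √(2b)=1.9079; u=(-1.0720+(-38.414))/1.9079=-20.6963, w=(-1.0720−(-38.414))/1.9079=19.5725

0: u=-11.5070 w=6.8632
1: u=-20.6963 w=19.5725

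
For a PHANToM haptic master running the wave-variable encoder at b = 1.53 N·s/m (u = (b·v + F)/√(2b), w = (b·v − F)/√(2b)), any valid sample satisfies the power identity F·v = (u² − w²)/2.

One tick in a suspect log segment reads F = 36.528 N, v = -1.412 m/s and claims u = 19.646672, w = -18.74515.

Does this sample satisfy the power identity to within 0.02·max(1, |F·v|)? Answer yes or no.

no

F·v = 36.528×(-1.412) = -51.577536 W.
(u² − w²)/2 = (385.991721 − 351.380649)/2 = 17.305536 W.
|Δ| = 68.883072;  2% of max(1, |F·v|) = 1.031551.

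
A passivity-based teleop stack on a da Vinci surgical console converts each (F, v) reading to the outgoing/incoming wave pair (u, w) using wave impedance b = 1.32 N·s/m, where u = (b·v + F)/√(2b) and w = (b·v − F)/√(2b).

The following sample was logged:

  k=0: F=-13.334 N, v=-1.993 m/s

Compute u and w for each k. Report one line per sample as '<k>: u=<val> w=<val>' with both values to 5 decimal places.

k=0: b·v=1.32×(-1.993)=-2.63076; √(2b)=1.62481; u=(-2.63076+(-13.334))/1.62481=-9.82563, w=(-2.63076−(-13.334))/1.62481=6.58739

0: u=-9.82563 w=6.58739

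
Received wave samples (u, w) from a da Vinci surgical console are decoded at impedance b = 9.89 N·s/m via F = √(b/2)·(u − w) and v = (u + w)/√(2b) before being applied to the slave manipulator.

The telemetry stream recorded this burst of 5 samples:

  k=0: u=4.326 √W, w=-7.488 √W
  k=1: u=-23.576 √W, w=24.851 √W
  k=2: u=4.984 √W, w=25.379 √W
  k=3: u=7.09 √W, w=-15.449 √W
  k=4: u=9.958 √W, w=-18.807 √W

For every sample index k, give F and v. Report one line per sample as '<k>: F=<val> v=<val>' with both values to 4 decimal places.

k=0: u−w=11.8140, u+w=-3.1620; √(b/2)=2.2237, √(2b)=4.4475; F=2.2237×11.814=26.2712, v=-3.1620/4.4475=-0.7110
k=1: u−w=-48.4270, u+w=1.2750; √(b/2)=2.2237, √(2b)=4.4475; F=2.2237×(-48.427)=-107.6888, v=1.2750/4.4475=0.2867
k=2: u−w=-20.3950, u+w=30.3630; √(b/2)=2.2237, √(2b)=4.4475; F=2.2237×(-20.395)=-45.3531, v=30.3630/4.4475=6.8270
k=3: u−w=22.5390, u+w=-8.3590; √(b/2)=2.2237, √(2b)=4.4475; F=2.2237×22.539=50.1208, v=-8.3590/4.4475=-1.8795
k=4: u−w=28.7650, u+w=-8.8490; √(b/2)=2.2237, √(2b)=4.4475; F=2.2237×28.765=63.9658, v=-8.8490/4.4475=-1.9897

0: F=26.2712 v=-0.7110
1: F=-107.6888 v=0.2867
2: F=-45.3531 v=6.8270
3: F=50.1208 v=-1.8795
4: F=63.9658 v=-1.9897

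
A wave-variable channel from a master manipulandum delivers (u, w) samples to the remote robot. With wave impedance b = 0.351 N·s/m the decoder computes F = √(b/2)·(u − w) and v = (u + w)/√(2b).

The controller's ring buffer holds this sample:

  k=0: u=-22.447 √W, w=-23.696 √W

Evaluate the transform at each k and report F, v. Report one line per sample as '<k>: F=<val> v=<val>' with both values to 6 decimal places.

0: F=0.523240 v=-55.072814

k=0: u−w=1.249000, u+w=-46.143000; √(b/2)=0.418927, √(2b)=0.837854; F=0.418927×1.249=0.523240, v=-46.143000/0.837854=-55.072814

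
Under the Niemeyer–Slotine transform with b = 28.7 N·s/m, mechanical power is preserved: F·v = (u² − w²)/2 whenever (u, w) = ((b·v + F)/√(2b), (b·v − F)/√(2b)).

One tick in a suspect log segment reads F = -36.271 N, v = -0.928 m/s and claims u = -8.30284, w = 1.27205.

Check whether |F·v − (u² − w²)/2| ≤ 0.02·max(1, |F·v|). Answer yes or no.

yes

F·v = (-36.271)×(-0.928) = 33.6595 W.
(u² − w²)/2 = (68.9372 − 1.6181)/2 = 33.6595 W.
|Δ| = 0.0000;  2% of max(1, |F·v|) = 0.6732.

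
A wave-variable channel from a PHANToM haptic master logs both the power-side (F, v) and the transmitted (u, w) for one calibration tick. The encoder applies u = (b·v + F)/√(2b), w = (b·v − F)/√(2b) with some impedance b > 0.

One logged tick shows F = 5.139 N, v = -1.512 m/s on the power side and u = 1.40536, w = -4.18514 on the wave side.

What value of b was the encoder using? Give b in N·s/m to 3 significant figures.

u + w = -2.7798;  u + w = √(2b)·v, so √(2b) = -2.7798/(-1.512) = 1.8385.
b = (√(2b))²/2 = 3.3800/2 = 1.6900.
(Check via u − w = 2F/√(2b): u − w = 5.5905, 2F/√(2b) = 5.5905.)

b = 1.69 N·s/m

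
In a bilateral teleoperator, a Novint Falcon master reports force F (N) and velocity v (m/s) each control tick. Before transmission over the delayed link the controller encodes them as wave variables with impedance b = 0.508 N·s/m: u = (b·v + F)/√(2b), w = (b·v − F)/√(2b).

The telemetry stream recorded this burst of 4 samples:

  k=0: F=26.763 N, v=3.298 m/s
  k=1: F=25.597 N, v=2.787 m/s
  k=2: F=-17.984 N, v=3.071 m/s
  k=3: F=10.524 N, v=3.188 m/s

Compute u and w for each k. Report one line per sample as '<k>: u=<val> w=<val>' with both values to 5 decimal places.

k=0: b·v=0.508×3.298=1.67538; √(2b)=1.00797; u=(1.67538+26.763)/1.00797=28.21357, w=(1.67538−26.763)/1.00797=-24.88929
k=1: b·v=0.508×2.787=1.41580; √(2b)=1.00797; u=(1.41580+25.597)/1.00797=26.79925, w=(1.41580−25.597)/1.00797=-23.99005
k=2: b·v=0.508×3.071=1.56007; √(2b)=1.00797; u=(1.56007+(-17.984))/1.00797=-16.29410, w=(1.56007−(-17.984))/1.00797=19.38957
k=3: b·v=0.508×3.188=1.61950; √(2b)=1.00797; u=(1.61950+10.524)/1.00797=12.04751, w=(1.61950−10.524)/1.00797=-8.83410

0: u=28.21357 w=-24.88929
1: u=26.79925 w=-23.99005
2: u=-16.29410 w=19.38957
3: u=12.04751 w=-8.83410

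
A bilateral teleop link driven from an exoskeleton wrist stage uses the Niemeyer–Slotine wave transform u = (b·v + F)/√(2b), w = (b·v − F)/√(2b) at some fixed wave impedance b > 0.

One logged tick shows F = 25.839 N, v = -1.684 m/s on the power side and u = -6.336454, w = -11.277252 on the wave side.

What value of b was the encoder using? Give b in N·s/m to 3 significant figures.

u + w = -17.613706;  u + w = √(2b)·v, so √(2b) = -17.613706/(-1.684) = 10.459445.
b = (√(2b))²/2 = 109.399997/2 = 54.699999.
(Check via u − w = 2F/√(2b): u − w = 4.940798, 2F/√(2b) = 4.940797.)

b = 54.7 N·s/m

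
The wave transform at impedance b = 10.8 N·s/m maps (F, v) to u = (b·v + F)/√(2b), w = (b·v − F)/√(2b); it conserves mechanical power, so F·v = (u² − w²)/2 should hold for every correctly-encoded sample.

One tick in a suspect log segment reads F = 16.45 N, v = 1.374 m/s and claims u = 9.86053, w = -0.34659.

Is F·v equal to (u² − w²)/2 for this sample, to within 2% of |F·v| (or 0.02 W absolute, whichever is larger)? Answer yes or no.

no

F·v = 16.45×1.374 = 22.60230 W.
(u² − w²)/2 = (97.23005 − 0.12012)/2 = 48.55496 W.
|Δ| = 25.95266;  2% of max(1, |F·v|) = 0.45205.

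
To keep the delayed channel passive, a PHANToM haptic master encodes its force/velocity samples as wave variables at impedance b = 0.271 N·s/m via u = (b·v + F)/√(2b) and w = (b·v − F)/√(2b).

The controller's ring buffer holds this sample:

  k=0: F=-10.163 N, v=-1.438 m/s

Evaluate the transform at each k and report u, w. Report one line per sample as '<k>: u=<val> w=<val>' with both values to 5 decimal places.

k=0: b·v=0.271×(-1.438)=-0.38970; √(2b)=0.73621; u=(-0.38970+(-10.163))/0.73621=-14.33388, w=(-0.38970−(-10.163))/0.73621=13.27522

0: u=-14.33388 w=13.27522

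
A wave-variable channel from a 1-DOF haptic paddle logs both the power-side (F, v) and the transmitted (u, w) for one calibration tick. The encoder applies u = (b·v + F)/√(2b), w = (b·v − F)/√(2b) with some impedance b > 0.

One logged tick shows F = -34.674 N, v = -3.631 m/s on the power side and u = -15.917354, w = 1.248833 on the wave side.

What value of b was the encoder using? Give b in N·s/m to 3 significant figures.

b = 8.16 N·s/m

u + w = -14.668521;  u + w = √(2b)·v, so √(2b) = -14.668521/(-3.631) = 4.039802.
b = (√(2b))²/2 = 16.320000/2 = 8.160000.
(Check via u − w = 2F/√(2b): u − w = -17.166187, 2F/√(2b) = -17.166188.)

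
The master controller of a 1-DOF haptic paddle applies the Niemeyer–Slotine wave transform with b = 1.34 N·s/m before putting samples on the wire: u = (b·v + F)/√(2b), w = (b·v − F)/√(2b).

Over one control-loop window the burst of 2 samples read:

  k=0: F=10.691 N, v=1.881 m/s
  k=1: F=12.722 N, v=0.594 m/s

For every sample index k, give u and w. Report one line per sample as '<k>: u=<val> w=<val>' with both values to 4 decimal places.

k=0: b·v=1.34×1.881=2.5205; √(2b)=1.6371; u=(2.5205+10.691)/1.6371=8.0702, w=(2.5205−10.691)/1.6371=-4.9909
k=1: b·v=1.34×0.594=0.7960; √(2b)=1.6371; u=(0.7960+12.722)/1.6371=8.2574, w=(0.7960−12.722)/1.6371=-7.2850

0: u=8.0702 w=-4.9909
1: u=8.2574 w=-7.2850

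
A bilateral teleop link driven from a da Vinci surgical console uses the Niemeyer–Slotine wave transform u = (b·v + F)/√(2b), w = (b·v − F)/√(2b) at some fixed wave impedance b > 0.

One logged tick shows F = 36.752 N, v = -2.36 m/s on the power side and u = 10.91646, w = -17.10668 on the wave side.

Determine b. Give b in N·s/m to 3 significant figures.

b = 3.44 N·s/m

u + w = -6.19022;  u + w = √(2b)·v, so √(2b) = -6.19022/(-2.36) = 2.62297.
b = (√(2b))²/2 = 6.88000/2 = 3.44000.
(Check via u − w = 2F/√(2b): u − w = 28.02314, 2F/√(2b) = 28.02315.)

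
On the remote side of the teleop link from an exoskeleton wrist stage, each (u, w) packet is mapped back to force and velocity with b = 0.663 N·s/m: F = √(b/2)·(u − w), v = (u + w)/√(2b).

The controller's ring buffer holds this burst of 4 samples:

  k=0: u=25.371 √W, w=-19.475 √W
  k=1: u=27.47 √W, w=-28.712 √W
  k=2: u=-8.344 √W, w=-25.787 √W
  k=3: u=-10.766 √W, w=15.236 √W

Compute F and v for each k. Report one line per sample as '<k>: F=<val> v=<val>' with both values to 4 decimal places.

0: F=25.8205 v=5.1202
1: F=32.3474 v=-1.0786
2: F=10.0430 v=-29.6399
3: F=-14.9709 v=3.8818

k=0: u−w=44.8460, u+w=5.8960; √(b/2)=0.5758, √(2b)=1.1515; F=0.5758×44.846=25.8205, v=5.8960/1.1515=5.1202
k=1: u−w=56.1820, u+w=-1.2420; √(b/2)=0.5758, √(2b)=1.1515; F=0.5758×56.182=32.3474, v=-1.2420/1.1515=-1.0786
k=2: u−w=17.4430, u+w=-34.1310; √(b/2)=0.5758, √(2b)=1.1515; F=0.5758×17.443=10.0430, v=-34.1310/1.1515=-29.6399
k=3: u−w=-26.0020, u+w=4.4700; √(b/2)=0.5758, √(2b)=1.1515; F=0.5758×(-26.002)=-14.9709, v=4.4700/1.1515=3.8818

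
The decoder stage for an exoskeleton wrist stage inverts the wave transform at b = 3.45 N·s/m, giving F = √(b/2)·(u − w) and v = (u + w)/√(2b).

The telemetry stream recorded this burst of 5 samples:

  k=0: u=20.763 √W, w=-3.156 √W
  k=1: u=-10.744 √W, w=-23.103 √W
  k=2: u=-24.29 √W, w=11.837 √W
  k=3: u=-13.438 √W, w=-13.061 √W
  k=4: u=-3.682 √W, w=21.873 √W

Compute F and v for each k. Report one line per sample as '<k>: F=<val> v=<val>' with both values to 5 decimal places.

0: F=31.41504 v=6.70287
1: F=16.23222 v=-12.88533
2: F=-47.44893 v=-4.74078
3: F=-0.49515 v=-10.08800
4: F=-33.56375 v=6.92520

k=0: u−w=23.91900, u+w=17.60700; √(b/2)=1.31339, √(2b)=2.62679; F=1.31339×23.919=31.41504, v=17.60700/2.62679=6.70287
k=1: u−w=12.35900, u+w=-33.84700; √(b/2)=1.31339, √(2b)=2.62679; F=1.31339×12.359=16.23222, v=-33.84700/2.62679=-12.88533
k=2: u−w=-36.12700, u+w=-12.45300; √(b/2)=1.31339, √(2b)=2.62679; F=1.31339×(-36.127)=-47.44893, v=-12.45300/2.62679=-4.74078
k=3: u−w=-0.37700, u+w=-26.49900; √(b/2)=1.31339, √(2b)=2.62679; F=1.31339×(-0.377)=-0.49515, v=-26.49900/2.62679=-10.08800
k=4: u−w=-25.55500, u+w=18.19100; √(b/2)=1.31339, √(2b)=2.62679; F=1.31339×(-25.555)=-33.56375, v=18.19100/2.62679=6.92520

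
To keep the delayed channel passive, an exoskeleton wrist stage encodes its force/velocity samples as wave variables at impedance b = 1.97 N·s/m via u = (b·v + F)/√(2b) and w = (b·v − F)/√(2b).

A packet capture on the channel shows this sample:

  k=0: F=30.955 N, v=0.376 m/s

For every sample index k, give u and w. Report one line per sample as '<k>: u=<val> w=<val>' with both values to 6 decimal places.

0: u=15.968073 w=-15.221734

k=0: b·v=1.97×0.376=0.740720; √(2b)=1.984943; u=(0.740720+30.955)/1.984943=15.968073, w=(0.740720−30.955)/1.984943=-15.221734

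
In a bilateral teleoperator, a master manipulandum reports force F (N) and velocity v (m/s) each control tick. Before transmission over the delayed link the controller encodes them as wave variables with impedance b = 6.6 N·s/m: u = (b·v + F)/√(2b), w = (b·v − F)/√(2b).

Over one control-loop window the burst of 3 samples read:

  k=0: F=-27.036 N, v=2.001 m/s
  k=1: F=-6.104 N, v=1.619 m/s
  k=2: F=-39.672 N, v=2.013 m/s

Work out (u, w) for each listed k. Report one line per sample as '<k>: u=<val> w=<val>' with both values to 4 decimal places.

k=0: b·v=6.6×2.001=13.2066; √(2b)=3.6332; u=(13.2066+(-27.036))/3.6332=-3.8064, w=(13.2066−(-27.036))/3.6332=11.0764
k=1: b·v=6.6×1.619=10.6854; √(2b)=3.6332; u=(10.6854+(-6.104))/3.6332=1.2610, w=(10.6854−(-6.104))/3.6332=4.6211
k=2: b·v=6.6×2.013=13.2858; √(2b)=3.6332; u=(13.2858+(-39.672))/3.6332=-7.2626, w=(13.2858−(-39.672))/3.6332=14.5762

0: u=-3.8064 w=11.0764
1: u=1.2610 w=4.6211
2: u=-7.2626 w=14.5762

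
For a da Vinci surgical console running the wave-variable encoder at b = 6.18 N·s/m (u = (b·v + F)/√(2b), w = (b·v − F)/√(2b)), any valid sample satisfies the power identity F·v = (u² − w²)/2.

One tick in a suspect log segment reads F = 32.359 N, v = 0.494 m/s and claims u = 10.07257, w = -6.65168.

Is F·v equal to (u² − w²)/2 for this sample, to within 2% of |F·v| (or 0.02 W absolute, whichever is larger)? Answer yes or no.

no

F·v = 32.359×0.494 = 15.98535 W.
(u² − w²)/2 = (101.45667 − 44.24485)/2 = 28.60591 W.
|Δ| = 12.62056;  2% of max(1, |F·v|) = 0.31971.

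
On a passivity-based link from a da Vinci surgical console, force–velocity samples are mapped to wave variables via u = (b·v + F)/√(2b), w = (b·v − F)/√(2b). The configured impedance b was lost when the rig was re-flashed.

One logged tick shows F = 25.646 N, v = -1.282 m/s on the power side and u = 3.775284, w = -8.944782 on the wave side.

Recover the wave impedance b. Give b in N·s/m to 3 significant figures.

u + w = -5.169498;  u + w = √(2b)·v, so √(2b) = -5.169498/(-1.282) = 4.032370.
b = (√(2b))²/2 = 16.260006/2 = 8.130003.
(Check via u − w = 2F/√(2b): u − w = 12.720066, 2F/√(2b) = 12.720064.)

b = 8.13 N·s/m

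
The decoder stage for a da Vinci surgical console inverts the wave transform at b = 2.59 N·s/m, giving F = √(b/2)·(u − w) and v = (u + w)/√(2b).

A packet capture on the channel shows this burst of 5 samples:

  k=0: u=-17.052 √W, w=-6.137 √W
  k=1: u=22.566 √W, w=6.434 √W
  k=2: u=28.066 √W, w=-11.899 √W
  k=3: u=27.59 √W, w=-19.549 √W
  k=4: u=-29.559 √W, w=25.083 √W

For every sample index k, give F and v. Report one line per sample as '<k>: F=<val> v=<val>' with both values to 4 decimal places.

k=0: u−w=-10.9150, u+w=-23.1890; √(b/2)=1.1380, √(2b)=2.2760; F=1.1380×(-10.915)=-12.4211, v=-23.1890/2.2760=-10.1887
k=1: u−w=16.1320, u+w=29.0000; √(b/2)=1.1380, √(2b)=2.2760; F=1.1380×16.132=18.3579, v=29.0000/2.2760=12.7419
k=2: u−w=39.9650, u+w=16.1670; √(b/2)=1.1380, √(2b)=2.2760; F=1.1380×39.965=45.4794, v=16.1670/2.2760=7.1034
k=3: u−w=47.1390, u+w=8.0410; √(b/2)=1.1380, √(2b)=2.2760; F=1.1380×47.139=53.6433, v=8.0410/2.2760=3.5330
k=4: u−w=-54.6420, u+w=-4.4760; √(b/2)=1.1380, √(2b)=2.2760; F=1.1380×(-54.642)=-62.1815, v=-4.4760/2.2760=-1.9666

0: F=-12.4211 v=-10.1887
1: F=18.3579 v=12.7419
2: F=45.4794 v=7.1034
3: F=53.6433 v=3.5330
4: F=-62.1815 v=-1.9666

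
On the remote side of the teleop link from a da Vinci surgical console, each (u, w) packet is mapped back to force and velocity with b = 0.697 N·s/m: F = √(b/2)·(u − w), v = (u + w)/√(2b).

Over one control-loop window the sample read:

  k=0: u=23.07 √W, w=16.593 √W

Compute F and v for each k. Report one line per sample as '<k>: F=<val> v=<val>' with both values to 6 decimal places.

0: F=3.823625 v=33.593416

k=0: u−w=6.477000, u+w=39.663000; √(b/2)=0.590339, √(2b)=1.180678; F=0.590339×6.477=3.823625, v=39.663000/1.180678=33.593416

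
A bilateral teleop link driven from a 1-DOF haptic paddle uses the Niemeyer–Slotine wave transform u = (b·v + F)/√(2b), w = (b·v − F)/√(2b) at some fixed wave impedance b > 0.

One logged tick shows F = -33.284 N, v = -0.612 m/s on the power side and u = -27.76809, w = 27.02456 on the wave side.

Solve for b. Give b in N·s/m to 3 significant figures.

b = 0.738 N·s/m

u + w = -0.7435;  u + w = √(2b)·v, so √(2b) = -0.7435/(-0.612) = 1.2149.
b = (√(2b))²/2 = 1.4760/2 = 0.7380.
(Check via u − w = 2F/√(2b): u − w = -54.7927, 2F/√(2b) = -54.7922.)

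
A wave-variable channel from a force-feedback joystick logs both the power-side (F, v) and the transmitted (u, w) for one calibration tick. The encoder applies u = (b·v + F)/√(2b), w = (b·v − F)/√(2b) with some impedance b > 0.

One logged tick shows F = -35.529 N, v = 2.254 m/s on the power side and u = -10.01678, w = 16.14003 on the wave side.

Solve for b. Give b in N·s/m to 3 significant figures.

b = 3.69 N·s/m

u + w = 6.12325;  u + w = √(2b)·v, so √(2b) = 6.12325/2.254 = 2.71661.
b = (√(2b))²/2 = 7.38000/2 = 3.69000.
(Check via u − w = 2F/√(2b): u − w = -26.15681, 2F/√(2b) = -26.15682.)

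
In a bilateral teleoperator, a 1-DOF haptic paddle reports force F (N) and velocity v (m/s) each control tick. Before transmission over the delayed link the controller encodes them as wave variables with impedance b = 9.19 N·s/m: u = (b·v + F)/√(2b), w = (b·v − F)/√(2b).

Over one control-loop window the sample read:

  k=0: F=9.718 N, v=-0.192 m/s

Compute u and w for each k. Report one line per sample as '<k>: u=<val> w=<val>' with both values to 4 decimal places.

k=0: b·v=9.19×(-0.192)=-1.7645; √(2b)=4.2872; u=(-1.7645+9.718)/4.2872=1.8552, w=(-1.7645−9.718)/4.2872=-2.6783

0: u=1.8552 w=-2.6783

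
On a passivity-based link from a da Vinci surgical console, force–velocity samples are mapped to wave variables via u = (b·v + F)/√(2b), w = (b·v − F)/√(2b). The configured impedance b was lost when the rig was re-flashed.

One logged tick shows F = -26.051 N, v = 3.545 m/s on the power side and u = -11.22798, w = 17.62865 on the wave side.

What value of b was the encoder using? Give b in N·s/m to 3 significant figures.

b = 1.63 N·s/m

u + w = 6.4007;  u + w = √(2b)·v, so √(2b) = 6.4007/3.545 = 1.8055.
b = (√(2b))²/2 = 3.2600/2 = 1.6300.
(Check via u − w = 2F/√(2b): u − w = -28.8566, 2F/√(2b) = -28.8566.)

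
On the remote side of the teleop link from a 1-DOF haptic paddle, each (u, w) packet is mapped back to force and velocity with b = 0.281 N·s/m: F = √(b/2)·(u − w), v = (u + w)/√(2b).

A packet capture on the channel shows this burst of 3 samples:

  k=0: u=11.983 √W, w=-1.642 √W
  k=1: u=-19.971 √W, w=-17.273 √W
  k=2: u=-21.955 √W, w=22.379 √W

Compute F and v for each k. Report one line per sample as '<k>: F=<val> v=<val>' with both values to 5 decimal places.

0: F=5.10710 v=13.79413
1: F=-1.01130 v=-49.68075
2: F=-16.61786 v=0.56558

k=0: u−w=13.62500, u+w=10.34100; √(b/2)=0.37483, √(2b)=0.74967; F=0.37483×13.625=5.10710, v=10.34100/0.74967=13.79413
k=1: u−w=-2.69800, u+w=-37.24400; √(b/2)=0.37483, √(2b)=0.74967; F=0.37483×(-2.698)=-1.01130, v=-37.24400/0.74967=-49.68075
k=2: u−w=-44.33400, u+w=0.42400; √(b/2)=0.37483, √(2b)=0.74967; F=0.37483×(-44.334)=-16.61786, v=0.42400/0.74967=0.56558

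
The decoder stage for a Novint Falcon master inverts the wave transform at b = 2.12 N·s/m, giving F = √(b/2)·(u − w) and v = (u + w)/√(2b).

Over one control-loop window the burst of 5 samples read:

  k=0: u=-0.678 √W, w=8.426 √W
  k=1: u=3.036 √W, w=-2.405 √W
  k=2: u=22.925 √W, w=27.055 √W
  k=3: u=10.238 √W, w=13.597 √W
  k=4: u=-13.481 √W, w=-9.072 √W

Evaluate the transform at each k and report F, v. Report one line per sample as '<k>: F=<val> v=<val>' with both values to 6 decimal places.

0: F=-9.373142 v=3.762761
1: F=5.601852 v=0.306441
2: F=-4.252095 v=24.272434
3: F=-3.458302 v=11.575299
4: F=-4.539343 v=-10.952705

k=0: u−w=-9.104000, u+w=7.748000; √(b/2)=1.029563, √(2b)=2.059126; F=1.029563×(-9.104)=-9.373142, v=7.748000/2.059126=3.762761
k=1: u−w=5.441000, u+w=0.631000; √(b/2)=1.029563, √(2b)=2.059126; F=1.029563×5.441=5.601852, v=0.631000/2.059126=0.306441
k=2: u−w=-4.130000, u+w=49.980000; √(b/2)=1.029563, √(2b)=2.059126; F=1.029563×(-4.13)=-4.252095, v=49.980000/2.059126=24.272434
k=3: u−w=-3.359000, u+w=23.835000; √(b/2)=1.029563, √(2b)=2.059126; F=1.029563×(-3.359)=-3.458302, v=23.835000/2.059126=11.575299
k=4: u−w=-4.409000, u+w=-22.553000; √(b/2)=1.029563, √(2b)=2.059126; F=1.029563×(-4.409)=-4.539343, v=-22.553000/2.059126=-10.952705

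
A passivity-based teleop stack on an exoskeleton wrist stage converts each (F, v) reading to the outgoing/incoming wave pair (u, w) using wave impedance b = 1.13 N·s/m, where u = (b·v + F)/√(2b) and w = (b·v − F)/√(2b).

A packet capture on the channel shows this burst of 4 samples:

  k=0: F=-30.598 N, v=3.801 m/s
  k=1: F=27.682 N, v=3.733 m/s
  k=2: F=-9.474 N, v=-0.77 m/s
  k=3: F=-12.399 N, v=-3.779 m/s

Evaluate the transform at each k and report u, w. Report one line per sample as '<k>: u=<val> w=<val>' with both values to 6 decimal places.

k=0: b·v=1.13×3.801=4.295130; √(2b)=1.503330; u=(4.295130+(-30.598))/1.503330=-17.496409, w=(4.295130−(-30.598))/1.503330=23.210565
k=1: b·v=1.13×3.733=4.218290; √(2b)=1.503330; u=(4.218290+27.682)/1.503330=21.219757, w=(4.218290−27.682)/1.503330=-15.607828
k=2: b·v=1.13×(-0.77)=-0.870100; √(2b)=1.503330; u=(-0.870100+(-9.474))/1.503330=-6.880793, w=(-0.870100−(-9.474))/1.503330=5.723229
k=3: b·v=1.13×(-3.779)=-4.270270; √(2b)=1.503330; u=(-4.270270+(-12.399))/1.503330=-11.088233, w=(-4.270270−(-12.399))/1.503330=5.407151

0: u=-17.496409 w=23.210565
1: u=21.219757 w=-15.607828
2: u=-6.880793 w=5.723229
3: u=-11.088233 w=5.407151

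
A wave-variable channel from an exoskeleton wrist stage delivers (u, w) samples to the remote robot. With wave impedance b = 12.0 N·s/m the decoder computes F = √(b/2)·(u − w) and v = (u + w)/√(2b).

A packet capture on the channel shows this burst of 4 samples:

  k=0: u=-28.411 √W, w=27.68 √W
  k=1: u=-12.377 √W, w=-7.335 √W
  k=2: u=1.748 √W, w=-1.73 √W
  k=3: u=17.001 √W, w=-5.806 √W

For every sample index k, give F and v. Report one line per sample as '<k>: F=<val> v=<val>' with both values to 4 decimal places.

0: F=-137.3943 v=-0.1492
1: F=-12.3503 v=-4.0237
2: F=8.5193 v=0.0037
3: F=55.8655 v=2.2852

k=0: u−w=-56.0910, u+w=-0.7310; √(b/2)=2.4495, √(2b)=4.8990; F=2.4495×(-56.091)=-137.3943, v=-0.7310/4.8990=-0.1492
k=1: u−w=-5.0420, u+w=-19.7120; √(b/2)=2.4495, √(2b)=4.8990; F=2.4495×(-5.042)=-12.3503, v=-19.7120/4.8990=-4.0237
k=2: u−w=3.4780, u+w=0.0180; √(b/2)=2.4495, √(2b)=4.8990; F=2.4495×3.478=8.5193, v=0.0180/4.8990=0.0037
k=3: u−w=22.8070, u+w=11.1950; √(b/2)=2.4495, √(2b)=4.8990; F=2.4495×22.807=55.8655, v=11.1950/4.8990=2.2852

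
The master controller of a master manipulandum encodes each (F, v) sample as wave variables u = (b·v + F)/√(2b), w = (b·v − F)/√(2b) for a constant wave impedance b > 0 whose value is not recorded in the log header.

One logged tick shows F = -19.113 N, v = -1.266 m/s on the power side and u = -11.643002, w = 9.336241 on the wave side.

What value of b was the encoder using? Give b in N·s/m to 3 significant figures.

u + w = -2.306761;  u + w = √(2b)·v, so √(2b) = -2.306761/(-1.266) = 1.822086.
b = (√(2b))²/2 = 3.319998/2 = 1.659999.
(Check via u − w = 2F/√(2b): u − w = -20.979243, 2F/√(2b) = -20.979250.)

b = 1.66 N·s/m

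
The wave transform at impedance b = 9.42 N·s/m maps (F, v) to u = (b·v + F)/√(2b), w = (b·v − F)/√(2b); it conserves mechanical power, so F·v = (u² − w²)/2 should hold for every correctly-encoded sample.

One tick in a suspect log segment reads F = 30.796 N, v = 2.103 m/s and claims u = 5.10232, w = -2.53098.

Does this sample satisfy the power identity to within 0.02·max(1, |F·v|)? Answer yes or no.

no

F·v = 30.796×2.103 = 64.76399 W.
(u² − w²)/2 = (26.03367 − 6.40586)/2 = 9.81390 W.
|Δ| = 54.95008;  2% of max(1, |F·v|) = 1.29528.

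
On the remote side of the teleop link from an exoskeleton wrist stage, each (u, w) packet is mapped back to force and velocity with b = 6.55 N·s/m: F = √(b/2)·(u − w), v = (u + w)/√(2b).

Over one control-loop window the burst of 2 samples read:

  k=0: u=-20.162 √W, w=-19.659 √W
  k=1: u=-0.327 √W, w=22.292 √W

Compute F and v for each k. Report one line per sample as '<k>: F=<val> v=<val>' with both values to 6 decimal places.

k=0: u−w=-0.503000, u+w=-39.821000; √(b/2)=1.809696, √(2b)=3.619392; F=1.809696×(-0.503)=-0.910277, v=-39.821000/3.619392=-11.002123
k=1: u−w=-22.619000, u+w=21.965000; √(b/2)=1.809696, √(2b)=3.619392; F=1.809696×(-22.619)=-40.933516, v=21.965000/3.619392=6.068698

0: F=-0.910277 v=-11.002123
1: F=-40.933516 v=6.068698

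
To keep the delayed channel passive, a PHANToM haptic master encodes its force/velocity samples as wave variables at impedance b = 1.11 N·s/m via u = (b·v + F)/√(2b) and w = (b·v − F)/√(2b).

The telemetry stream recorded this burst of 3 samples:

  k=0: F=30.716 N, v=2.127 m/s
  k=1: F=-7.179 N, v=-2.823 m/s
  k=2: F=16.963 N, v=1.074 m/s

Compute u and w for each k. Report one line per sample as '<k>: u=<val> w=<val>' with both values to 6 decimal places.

0: u=22.199809 w=-19.030650
1: u=-6.921317 w=2.715142
2: u=12.184932 w=-10.584708

k=0: b·v=1.11×2.127=2.360970; √(2b)=1.489966; u=(2.360970+30.716)/1.489966=22.199809, w=(2.360970−30.716)/1.489966=-19.030650
k=1: b·v=1.11×(-2.823)=-3.133530; √(2b)=1.489966; u=(-3.133530+(-7.179))/1.489966=-6.921317, w=(-3.133530−(-7.179))/1.489966=2.715142
k=2: b·v=1.11×1.074=1.192140; √(2b)=1.489966; u=(1.192140+16.963)/1.489966=12.184932, w=(1.192140−16.963)/1.489966=-10.584708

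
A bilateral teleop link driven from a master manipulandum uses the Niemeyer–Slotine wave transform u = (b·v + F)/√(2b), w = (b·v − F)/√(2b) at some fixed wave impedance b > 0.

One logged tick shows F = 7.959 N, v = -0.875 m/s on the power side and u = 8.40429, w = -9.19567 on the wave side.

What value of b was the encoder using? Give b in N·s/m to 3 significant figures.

u + w = -0.79138;  u + w = √(2b)·v, so √(2b) = -0.79138/(-0.875) = 0.90443.
b = (√(2b))²/2 = 0.81800/2 = 0.40900.
(Check via u − w = 2F/√(2b): u − w = 17.59996, 2F/√(2b) = 17.59995.)

b = 0.409 N·s/m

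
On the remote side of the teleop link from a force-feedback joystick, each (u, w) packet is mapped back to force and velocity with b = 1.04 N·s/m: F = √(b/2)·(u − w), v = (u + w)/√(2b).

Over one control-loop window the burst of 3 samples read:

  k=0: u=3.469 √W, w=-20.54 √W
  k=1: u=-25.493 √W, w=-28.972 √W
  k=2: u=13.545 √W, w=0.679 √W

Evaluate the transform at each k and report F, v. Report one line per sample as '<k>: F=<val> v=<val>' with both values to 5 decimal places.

k=0: u−w=24.00900, u+w=-17.07100; √(b/2)=0.72111, √(2b)=1.44222; F=0.72111×24.009=17.31314, v=-17.07100/1.44222=-11.83661
k=1: u−w=3.47900, u+w=-54.46500; √(b/2)=0.72111, √(2b)=1.44222; F=0.72111×3.479=2.50874, v=-54.46500/1.44222=-37.76468
k=2: u−w=12.86600, u+w=14.22400; √(b/2)=0.72111, √(2b)=1.44222; F=0.72111×12.866=9.27780, v=14.22400/1.44222=9.86257

0: F=17.31314 v=-11.83661
1: F=2.50874 v=-37.76468
2: F=9.27780 v=9.86257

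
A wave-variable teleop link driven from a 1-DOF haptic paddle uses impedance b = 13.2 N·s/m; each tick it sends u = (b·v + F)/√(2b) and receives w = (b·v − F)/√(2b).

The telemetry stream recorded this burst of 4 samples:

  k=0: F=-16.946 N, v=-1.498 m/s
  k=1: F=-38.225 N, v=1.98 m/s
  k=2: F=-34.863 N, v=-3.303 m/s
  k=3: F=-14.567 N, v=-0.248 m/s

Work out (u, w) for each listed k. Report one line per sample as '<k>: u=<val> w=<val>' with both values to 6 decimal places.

k=0: b·v=13.2×(-1.498)=-19.773600; √(2b)=5.138093; u=(-19.773600+(-16.946))/5.138093=-7.146542, w=(-19.773600−(-16.946))/5.138093=-0.550321
k=1: b·v=13.2×1.98=26.136000; √(2b)=5.138093; u=(26.136000+(-38.225))/5.138093=-2.352818, w=(26.136000−(-38.225))/5.138093=12.526243
k=2: b·v=13.2×(-3.303)=-43.599600; √(2b)=5.138093; u=(-43.599600+(-34.863))/5.138093=-15.270763, w=(-43.599600−(-34.863))/5.138093=-1.700358
k=3: b·v=13.2×(-0.248)=-3.273600; √(2b)=5.138093; u=(-3.273600+(-14.567))/5.138093=-3.472222, w=(-3.273600−(-14.567))/5.138093=2.197975

0: u=-7.146542 w=-0.550321
1: u=-2.352818 w=12.526243
2: u=-15.270763 w=-1.700358
3: u=-3.472222 w=2.197975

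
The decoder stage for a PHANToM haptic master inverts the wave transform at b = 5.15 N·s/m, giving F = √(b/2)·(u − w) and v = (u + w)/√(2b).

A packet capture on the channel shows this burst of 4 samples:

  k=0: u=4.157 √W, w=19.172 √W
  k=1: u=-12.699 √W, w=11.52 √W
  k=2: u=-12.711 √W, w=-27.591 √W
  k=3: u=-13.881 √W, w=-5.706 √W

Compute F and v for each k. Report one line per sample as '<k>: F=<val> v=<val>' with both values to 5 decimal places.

0: F=-24.09428 v=7.26905
1: F=-38.86376 v=-0.36736
2: F=23.87765 v=-12.55764
3: F=-13.11826 v=-6.10308

k=0: u−w=-15.01500, u+w=23.32900; √(b/2)=1.60468, √(2b)=3.20936; F=1.60468×(-15.015)=-24.09428, v=23.32900/3.20936=7.26905
k=1: u−w=-24.21900, u+w=-1.17900; √(b/2)=1.60468, √(2b)=3.20936; F=1.60468×(-24.219)=-38.86376, v=-1.17900/3.20936=-0.36736
k=2: u−w=14.88000, u+w=-40.30200; √(b/2)=1.60468, √(2b)=3.20936; F=1.60468×14.88=23.87765, v=-40.30200/3.20936=-12.55764
k=3: u−w=-8.17500, u+w=-19.58700; √(b/2)=1.60468, √(2b)=3.20936; F=1.60468×(-8.175)=-13.11826, v=-19.58700/3.20936=-6.10308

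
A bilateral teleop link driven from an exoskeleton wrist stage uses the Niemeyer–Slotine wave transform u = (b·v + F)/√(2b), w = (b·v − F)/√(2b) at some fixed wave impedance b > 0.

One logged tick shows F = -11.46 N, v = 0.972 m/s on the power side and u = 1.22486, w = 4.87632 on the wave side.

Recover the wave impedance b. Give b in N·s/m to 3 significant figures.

u + w = 6.1012;  u + w = √(2b)·v, so √(2b) = 6.1012/0.972 = 6.2769.
b = (√(2b))²/2 = 39.3999/2 = 19.7000.
(Check via u − w = 2F/√(2b): u − w = -3.6515, 2F/√(2b) = -3.6515.)

b = 19.7 N·s/m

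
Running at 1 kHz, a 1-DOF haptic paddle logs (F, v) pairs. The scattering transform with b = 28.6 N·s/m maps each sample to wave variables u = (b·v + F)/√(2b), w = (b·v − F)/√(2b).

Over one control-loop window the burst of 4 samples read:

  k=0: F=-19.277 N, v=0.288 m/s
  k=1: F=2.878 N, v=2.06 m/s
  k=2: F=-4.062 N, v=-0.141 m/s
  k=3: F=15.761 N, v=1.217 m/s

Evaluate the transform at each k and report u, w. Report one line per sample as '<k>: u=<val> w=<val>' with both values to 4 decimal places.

k=0: b·v=28.6×0.288=8.2368; √(2b)=7.5631; u=(8.2368+(-19.277))/7.5631=-1.4598, w=(8.2368−(-19.277))/7.5631=3.6379
k=1: b·v=28.6×2.06=58.9160; √(2b)=7.5631; u=(58.9160+2.878)/7.5631=8.1705, w=(58.9160−2.878)/7.5631=7.4094
k=2: b·v=28.6×(-0.141)=-4.0326; √(2b)=7.5631; u=(-4.0326+(-4.062))/7.5631=-1.0703, w=(-4.0326−(-4.062))/7.5631=0.0039
k=3: b·v=28.6×1.217=34.8062; √(2b)=7.5631; u=(34.8062+15.761)/7.5631=6.6861, w=(34.8062−15.761)/7.5631=2.5182

0: u=-1.4598 w=3.6379
1: u=8.1705 w=7.4094
2: u=-1.0703 w=0.0039
3: u=6.6861 w=2.5182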